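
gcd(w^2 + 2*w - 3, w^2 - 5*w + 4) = w - 1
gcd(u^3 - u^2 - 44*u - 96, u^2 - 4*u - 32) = u^2 - 4*u - 32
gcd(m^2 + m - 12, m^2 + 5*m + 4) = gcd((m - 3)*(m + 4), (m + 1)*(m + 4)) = m + 4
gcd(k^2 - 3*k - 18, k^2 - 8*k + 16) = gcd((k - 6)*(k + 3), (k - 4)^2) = 1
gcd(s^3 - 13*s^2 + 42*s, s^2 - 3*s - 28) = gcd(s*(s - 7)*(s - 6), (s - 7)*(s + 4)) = s - 7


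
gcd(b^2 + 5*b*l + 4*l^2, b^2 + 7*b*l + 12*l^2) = b + 4*l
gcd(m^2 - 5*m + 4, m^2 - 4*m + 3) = m - 1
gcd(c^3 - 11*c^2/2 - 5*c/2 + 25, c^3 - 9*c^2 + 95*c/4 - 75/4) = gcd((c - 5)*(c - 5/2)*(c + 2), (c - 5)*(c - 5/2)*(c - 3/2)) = c^2 - 15*c/2 + 25/2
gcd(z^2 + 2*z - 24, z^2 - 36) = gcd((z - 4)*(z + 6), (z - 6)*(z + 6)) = z + 6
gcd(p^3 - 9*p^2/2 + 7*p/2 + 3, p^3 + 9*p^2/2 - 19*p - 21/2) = p^2 - 5*p/2 - 3/2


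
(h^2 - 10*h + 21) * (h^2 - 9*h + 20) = h^4 - 19*h^3 + 131*h^2 - 389*h + 420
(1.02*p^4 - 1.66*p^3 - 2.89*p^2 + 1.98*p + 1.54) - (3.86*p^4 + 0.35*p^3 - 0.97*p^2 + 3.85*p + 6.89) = -2.84*p^4 - 2.01*p^3 - 1.92*p^2 - 1.87*p - 5.35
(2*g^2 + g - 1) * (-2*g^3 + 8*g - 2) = -4*g^5 - 2*g^4 + 18*g^3 + 4*g^2 - 10*g + 2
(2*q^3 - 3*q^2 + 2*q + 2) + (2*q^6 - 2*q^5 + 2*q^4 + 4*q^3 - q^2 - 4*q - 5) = 2*q^6 - 2*q^5 + 2*q^4 + 6*q^3 - 4*q^2 - 2*q - 3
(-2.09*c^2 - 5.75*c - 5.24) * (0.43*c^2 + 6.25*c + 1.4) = -0.8987*c^4 - 15.535*c^3 - 41.1167*c^2 - 40.8*c - 7.336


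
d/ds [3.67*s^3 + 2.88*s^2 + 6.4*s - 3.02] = 11.01*s^2 + 5.76*s + 6.4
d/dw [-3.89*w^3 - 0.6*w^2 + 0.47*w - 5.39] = -11.67*w^2 - 1.2*w + 0.47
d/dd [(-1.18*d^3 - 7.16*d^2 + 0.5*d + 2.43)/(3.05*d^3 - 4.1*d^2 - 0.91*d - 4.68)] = (-1.77635683940025e-15*d^5 + 26.676*d^4 - 0.9024*d^3 + 2.8983*d^2 + 86.9436*d - 0.1287)/(9.3025*d^6 - 25.01*d^5 + 11.259*d^4 - 21.086*d^3 + 39.2041*d^2 + 8.5176*d + 21.9024)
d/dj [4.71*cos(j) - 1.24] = -4.71*sin(j)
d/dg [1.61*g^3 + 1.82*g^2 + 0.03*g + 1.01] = 4.83*g^2 + 3.64*g + 0.03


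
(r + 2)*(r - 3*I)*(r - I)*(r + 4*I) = r^4 + 2*r^3 + 13*r^2 + 26*r - 12*I*r - 24*I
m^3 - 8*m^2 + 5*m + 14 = (m - 7)*(m - 2)*(m + 1)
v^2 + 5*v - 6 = (v - 1)*(v + 6)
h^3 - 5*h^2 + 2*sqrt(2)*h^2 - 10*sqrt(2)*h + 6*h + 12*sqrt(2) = (h - 3)*(h - 2)*(h + 2*sqrt(2))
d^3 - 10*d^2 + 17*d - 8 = (d - 8)*(d - 1)^2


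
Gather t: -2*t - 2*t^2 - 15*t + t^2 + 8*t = -t^2 - 9*t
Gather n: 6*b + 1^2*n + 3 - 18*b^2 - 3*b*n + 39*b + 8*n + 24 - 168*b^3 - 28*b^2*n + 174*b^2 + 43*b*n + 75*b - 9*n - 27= -168*b^3 + 156*b^2 + 120*b + n*(-28*b^2 + 40*b)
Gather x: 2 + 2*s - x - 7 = 2*s - x - 5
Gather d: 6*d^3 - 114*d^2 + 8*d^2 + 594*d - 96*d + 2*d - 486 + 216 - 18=6*d^3 - 106*d^2 + 500*d - 288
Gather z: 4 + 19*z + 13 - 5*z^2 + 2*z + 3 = -5*z^2 + 21*z + 20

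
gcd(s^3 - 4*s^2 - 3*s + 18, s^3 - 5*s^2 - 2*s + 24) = s^2 - s - 6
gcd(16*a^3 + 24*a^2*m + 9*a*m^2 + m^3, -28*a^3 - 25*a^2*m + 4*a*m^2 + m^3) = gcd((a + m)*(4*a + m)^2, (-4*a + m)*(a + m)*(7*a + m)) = a + m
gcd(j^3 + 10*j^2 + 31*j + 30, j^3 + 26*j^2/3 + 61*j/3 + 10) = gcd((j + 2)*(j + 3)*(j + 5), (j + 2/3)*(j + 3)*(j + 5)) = j^2 + 8*j + 15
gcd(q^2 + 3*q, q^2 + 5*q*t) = q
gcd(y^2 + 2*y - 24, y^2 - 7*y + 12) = y - 4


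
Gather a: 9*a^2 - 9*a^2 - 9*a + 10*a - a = 0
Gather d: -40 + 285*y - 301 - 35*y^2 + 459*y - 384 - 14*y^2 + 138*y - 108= -49*y^2 + 882*y - 833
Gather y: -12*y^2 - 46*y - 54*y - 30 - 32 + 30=-12*y^2 - 100*y - 32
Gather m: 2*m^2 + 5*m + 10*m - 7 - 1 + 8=2*m^2 + 15*m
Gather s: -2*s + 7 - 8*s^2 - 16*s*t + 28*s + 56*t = -8*s^2 + s*(26 - 16*t) + 56*t + 7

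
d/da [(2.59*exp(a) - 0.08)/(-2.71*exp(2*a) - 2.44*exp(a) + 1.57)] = (7.0189*exp(2*a) - 0.4336*exp(a) + 3.8711)*exp(a)/(7.3441*exp(4*a) + 13.2248*exp(3*a) - 2.5558*exp(2*a) - 7.6616*exp(a) + 2.4649)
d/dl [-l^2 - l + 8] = -2*l - 1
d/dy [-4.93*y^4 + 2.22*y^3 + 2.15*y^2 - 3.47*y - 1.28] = -19.72*y^3 + 6.66*y^2 + 4.3*y - 3.47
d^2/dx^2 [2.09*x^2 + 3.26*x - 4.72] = 4.18000000000000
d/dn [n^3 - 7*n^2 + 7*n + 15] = 3*n^2 - 14*n + 7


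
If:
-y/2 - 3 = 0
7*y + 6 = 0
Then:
No Solution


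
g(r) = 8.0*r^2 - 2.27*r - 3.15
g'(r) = 16.0*r - 2.27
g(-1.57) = 20.13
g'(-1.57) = -27.39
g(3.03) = 63.42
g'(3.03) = 46.21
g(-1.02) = 7.49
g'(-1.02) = -18.59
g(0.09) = -3.29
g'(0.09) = -0.83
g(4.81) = 171.02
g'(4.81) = 74.69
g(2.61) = 45.42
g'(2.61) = 39.49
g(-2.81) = 66.40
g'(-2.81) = -47.23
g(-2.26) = 42.84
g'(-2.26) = -38.43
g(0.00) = -3.15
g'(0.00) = -2.27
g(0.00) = -3.15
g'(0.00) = -2.27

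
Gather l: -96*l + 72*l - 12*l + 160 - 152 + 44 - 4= 48 - 36*l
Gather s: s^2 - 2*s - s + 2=s^2 - 3*s + 2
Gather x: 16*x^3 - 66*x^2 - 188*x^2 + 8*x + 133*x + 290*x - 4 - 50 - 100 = 16*x^3 - 254*x^2 + 431*x - 154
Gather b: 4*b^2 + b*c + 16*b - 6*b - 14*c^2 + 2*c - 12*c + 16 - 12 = 4*b^2 + b*(c + 10) - 14*c^2 - 10*c + 4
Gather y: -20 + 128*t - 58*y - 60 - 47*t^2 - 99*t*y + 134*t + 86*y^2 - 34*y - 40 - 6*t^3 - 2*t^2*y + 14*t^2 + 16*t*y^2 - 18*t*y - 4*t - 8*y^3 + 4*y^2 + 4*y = -6*t^3 - 33*t^2 + 258*t - 8*y^3 + y^2*(16*t + 90) + y*(-2*t^2 - 117*t - 88) - 120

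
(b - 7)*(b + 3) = b^2 - 4*b - 21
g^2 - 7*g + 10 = (g - 5)*(g - 2)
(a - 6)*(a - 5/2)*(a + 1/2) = a^3 - 8*a^2 + 43*a/4 + 15/2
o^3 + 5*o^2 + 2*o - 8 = (o - 1)*(o + 2)*(o + 4)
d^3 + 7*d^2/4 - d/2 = d*(d - 1/4)*(d + 2)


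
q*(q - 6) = q^2 - 6*q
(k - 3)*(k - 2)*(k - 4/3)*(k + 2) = k^4 - 13*k^3/3 + 52*k/3 - 16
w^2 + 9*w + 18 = (w + 3)*(w + 6)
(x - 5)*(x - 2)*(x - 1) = x^3 - 8*x^2 + 17*x - 10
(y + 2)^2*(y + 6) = y^3 + 10*y^2 + 28*y + 24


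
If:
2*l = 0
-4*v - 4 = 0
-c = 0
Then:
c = 0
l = 0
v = -1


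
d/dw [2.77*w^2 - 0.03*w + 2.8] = 5.54*w - 0.03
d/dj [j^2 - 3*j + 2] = 2*j - 3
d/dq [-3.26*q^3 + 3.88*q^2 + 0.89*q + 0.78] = -9.78*q^2 + 7.76*q + 0.89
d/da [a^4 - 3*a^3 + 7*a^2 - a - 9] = 4*a^3 - 9*a^2 + 14*a - 1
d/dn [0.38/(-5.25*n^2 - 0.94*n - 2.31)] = (3.99*n + 0.3572)/(5.25*n^2 + 0.94*n + 2.31)^2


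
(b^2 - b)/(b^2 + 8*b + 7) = b*(b - 1)/(b^2 + 8*b + 7)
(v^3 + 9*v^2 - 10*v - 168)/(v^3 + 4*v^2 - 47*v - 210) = (v^2 + 3*v - 28)/(v^2 - 2*v - 35)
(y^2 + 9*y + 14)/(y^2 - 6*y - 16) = (y + 7)/(y - 8)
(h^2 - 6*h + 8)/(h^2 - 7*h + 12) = (h - 2)/(h - 3)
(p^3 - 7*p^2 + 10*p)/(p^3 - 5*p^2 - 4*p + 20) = p/(p + 2)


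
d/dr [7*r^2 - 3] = 14*r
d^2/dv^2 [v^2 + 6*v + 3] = 2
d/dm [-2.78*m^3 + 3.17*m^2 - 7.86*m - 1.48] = -8.34*m^2 + 6.34*m - 7.86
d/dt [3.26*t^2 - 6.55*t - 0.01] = 6.52*t - 6.55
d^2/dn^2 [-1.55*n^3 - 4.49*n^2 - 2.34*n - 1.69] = -9.3*n - 8.98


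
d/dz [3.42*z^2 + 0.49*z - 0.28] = 6.84*z + 0.49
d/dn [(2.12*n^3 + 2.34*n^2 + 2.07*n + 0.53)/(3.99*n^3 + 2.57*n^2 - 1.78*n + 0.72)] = (-3.8882*n^4 - 24.0658*n^3 - 11.25*n^2 + 0.6454*n + 2.4338)/(15.9201*n^6 + 20.5086*n^5 - 7.5995*n^4 - 3.4036*n^3 + 6.8692*n^2 - 2.5632*n + 0.5184)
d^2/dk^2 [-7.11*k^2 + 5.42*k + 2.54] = -14.2200000000000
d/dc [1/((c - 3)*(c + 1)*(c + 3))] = (-(c - 3)*(c + 1) - (c - 3)*(c + 3) - (c + 1)*(c + 3))/((c - 3)^2*(c + 1)^2*(c + 3)^2)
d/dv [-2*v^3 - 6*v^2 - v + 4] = -6*v^2 - 12*v - 1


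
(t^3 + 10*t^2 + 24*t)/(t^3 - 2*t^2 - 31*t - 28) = t*(t + 6)/(t^2 - 6*t - 7)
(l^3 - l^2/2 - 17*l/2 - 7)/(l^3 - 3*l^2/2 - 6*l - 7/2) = (l + 2)/(l + 1)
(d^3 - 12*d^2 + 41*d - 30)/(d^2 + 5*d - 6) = (d^2 - 11*d + 30)/(d + 6)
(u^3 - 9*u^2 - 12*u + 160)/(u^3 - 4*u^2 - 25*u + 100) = (u^2 - 4*u - 32)/(u^2 + u - 20)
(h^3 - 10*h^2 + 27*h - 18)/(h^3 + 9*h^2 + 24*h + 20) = (h^3 - 10*h^2 + 27*h - 18)/(h^3 + 9*h^2 + 24*h + 20)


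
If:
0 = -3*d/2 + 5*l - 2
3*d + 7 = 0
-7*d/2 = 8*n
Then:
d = -7/3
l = -3/10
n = 49/48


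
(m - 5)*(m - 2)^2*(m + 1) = m^4 - 8*m^3 + 15*m^2 + 4*m - 20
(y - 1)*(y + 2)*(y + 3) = y^3 + 4*y^2 + y - 6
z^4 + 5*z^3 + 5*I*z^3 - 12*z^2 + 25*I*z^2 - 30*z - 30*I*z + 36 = (z - 1)*(z + 6)*(z + 2*I)*(z + 3*I)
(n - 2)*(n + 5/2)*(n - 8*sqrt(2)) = n^3 - 8*sqrt(2)*n^2 + n^2/2 - 4*sqrt(2)*n - 5*n + 40*sqrt(2)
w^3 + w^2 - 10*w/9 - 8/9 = (w - 1)*(w + 2/3)*(w + 4/3)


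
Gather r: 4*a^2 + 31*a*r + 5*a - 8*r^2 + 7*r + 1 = 4*a^2 + 5*a - 8*r^2 + r*(31*a + 7) + 1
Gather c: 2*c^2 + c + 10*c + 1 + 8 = 2*c^2 + 11*c + 9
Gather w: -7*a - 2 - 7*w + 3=-7*a - 7*w + 1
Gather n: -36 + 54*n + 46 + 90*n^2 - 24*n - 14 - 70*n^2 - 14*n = 20*n^2 + 16*n - 4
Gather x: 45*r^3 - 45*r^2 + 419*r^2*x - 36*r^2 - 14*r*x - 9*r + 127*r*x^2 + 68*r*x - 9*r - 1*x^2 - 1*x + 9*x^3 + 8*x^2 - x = 45*r^3 - 81*r^2 - 18*r + 9*x^3 + x^2*(127*r + 7) + x*(419*r^2 + 54*r - 2)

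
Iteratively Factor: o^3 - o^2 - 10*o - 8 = (o + 2)*(o^2 - 3*o - 4) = (o - 4)*(o + 2)*(o + 1)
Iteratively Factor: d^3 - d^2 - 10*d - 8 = (d - 4)*(d^2 + 3*d + 2) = (d - 4)*(d + 2)*(d + 1)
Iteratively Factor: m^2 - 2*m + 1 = (m - 1)*(m - 1)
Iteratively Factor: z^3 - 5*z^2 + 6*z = (z - 3)*(z^2 - 2*z) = z*(z - 3)*(z - 2)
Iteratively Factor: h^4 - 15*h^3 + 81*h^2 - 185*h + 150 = (h - 5)*(h^3 - 10*h^2 + 31*h - 30) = (h - 5)^2*(h^2 - 5*h + 6) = (h - 5)^2*(h - 2)*(h - 3)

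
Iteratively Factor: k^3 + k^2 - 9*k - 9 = (k + 3)*(k^2 - 2*k - 3) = (k - 3)*(k + 3)*(k + 1)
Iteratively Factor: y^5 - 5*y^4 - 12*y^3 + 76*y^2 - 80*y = (y - 2)*(y^4 - 3*y^3 - 18*y^2 + 40*y) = (y - 5)*(y - 2)*(y^3 + 2*y^2 - 8*y) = (y - 5)*(y - 2)*(y + 4)*(y^2 - 2*y) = (y - 5)*(y - 2)^2*(y + 4)*(y)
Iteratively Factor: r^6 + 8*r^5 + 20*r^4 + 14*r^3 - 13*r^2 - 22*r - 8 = (r + 1)*(r^5 + 7*r^4 + 13*r^3 + r^2 - 14*r - 8) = (r + 1)^2*(r^4 + 6*r^3 + 7*r^2 - 6*r - 8) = (r + 1)^2*(r + 2)*(r^3 + 4*r^2 - r - 4) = (r + 1)^3*(r + 2)*(r^2 + 3*r - 4) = (r - 1)*(r + 1)^3*(r + 2)*(r + 4)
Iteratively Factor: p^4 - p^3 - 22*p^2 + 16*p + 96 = (p - 4)*(p^3 + 3*p^2 - 10*p - 24) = (p - 4)*(p - 3)*(p^2 + 6*p + 8) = (p - 4)*(p - 3)*(p + 2)*(p + 4)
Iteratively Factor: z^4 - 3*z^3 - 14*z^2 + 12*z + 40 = (z + 2)*(z^3 - 5*z^2 - 4*z + 20) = (z + 2)^2*(z^2 - 7*z + 10) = (z - 2)*(z + 2)^2*(z - 5)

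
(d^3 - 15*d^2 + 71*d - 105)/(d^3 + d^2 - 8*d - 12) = (d^2 - 12*d + 35)/(d^2 + 4*d + 4)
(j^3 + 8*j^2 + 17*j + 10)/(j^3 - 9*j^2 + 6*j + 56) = (j^2 + 6*j + 5)/(j^2 - 11*j + 28)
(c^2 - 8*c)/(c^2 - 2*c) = (c - 8)/(c - 2)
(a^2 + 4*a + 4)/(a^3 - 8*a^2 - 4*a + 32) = (a + 2)/(a^2 - 10*a + 16)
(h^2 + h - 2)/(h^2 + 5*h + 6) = (h - 1)/(h + 3)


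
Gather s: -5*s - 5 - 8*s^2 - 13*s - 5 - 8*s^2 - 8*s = -16*s^2 - 26*s - 10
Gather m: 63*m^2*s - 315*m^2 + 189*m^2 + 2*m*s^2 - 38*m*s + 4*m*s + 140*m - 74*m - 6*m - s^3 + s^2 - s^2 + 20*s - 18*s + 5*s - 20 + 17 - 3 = m^2*(63*s - 126) + m*(2*s^2 - 34*s + 60) - s^3 + 7*s - 6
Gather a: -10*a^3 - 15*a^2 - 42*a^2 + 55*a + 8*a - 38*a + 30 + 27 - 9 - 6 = -10*a^3 - 57*a^2 + 25*a + 42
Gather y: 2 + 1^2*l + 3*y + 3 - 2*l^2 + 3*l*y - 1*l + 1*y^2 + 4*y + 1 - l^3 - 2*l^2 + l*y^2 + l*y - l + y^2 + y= -l^3 - 4*l^2 - l + y^2*(l + 2) + y*(4*l + 8) + 6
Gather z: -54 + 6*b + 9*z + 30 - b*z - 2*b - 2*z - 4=4*b + z*(7 - b) - 28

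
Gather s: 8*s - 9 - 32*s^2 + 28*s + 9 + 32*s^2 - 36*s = 0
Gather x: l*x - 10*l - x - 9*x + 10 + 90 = -10*l + x*(l - 10) + 100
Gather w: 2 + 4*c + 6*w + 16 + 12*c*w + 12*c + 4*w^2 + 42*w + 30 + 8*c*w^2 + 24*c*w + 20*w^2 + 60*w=16*c + w^2*(8*c + 24) + w*(36*c + 108) + 48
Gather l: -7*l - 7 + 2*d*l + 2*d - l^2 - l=2*d - l^2 + l*(2*d - 8) - 7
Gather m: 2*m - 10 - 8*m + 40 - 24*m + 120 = 150 - 30*m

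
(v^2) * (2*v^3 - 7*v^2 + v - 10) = 2*v^5 - 7*v^4 + v^3 - 10*v^2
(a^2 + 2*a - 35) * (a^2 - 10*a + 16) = a^4 - 8*a^3 - 39*a^2 + 382*a - 560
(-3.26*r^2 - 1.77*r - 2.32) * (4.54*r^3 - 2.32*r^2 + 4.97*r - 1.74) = -14.8004*r^5 - 0.472600000000001*r^4 - 22.6286*r^3 + 2.2579*r^2 - 8.4506*r + 4.0368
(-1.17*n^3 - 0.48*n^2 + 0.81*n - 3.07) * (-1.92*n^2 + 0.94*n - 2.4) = 2.2464*n^5 - 0.1782*n^4 + 0.8016*n^3 + 7.8078*n^2 - 4.8298*n + 7.368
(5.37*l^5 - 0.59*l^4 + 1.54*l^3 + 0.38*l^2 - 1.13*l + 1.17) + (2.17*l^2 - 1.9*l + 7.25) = 5.37*l^5 - 0.59*l^4 + 1.54*l^3 + 2.55*l^2 - 3.03*l + 8.42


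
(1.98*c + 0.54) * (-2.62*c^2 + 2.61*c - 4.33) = -5.1876*c^3 + 3.753*c^2 - 7.164*c - 2.3382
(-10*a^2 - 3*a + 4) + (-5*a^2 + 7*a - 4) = -15*a^2 + 4*a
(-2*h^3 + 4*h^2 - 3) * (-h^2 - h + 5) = 2*h^5 - 2*h^4 - 14*h^3 + 23*h^2 + 3*h - 15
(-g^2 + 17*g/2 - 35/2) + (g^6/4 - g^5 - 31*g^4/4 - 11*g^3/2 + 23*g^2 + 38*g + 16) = g^6/4 - g^5 - 31*g^4/4 - 11*g^3/2 + 22*g^2 + 93*g/2 - 3/2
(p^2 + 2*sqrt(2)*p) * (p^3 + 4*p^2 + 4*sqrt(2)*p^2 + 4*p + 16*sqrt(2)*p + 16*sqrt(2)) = p^5 + 4*p^4 + 6*sqrt(2)*p^4 + 20*p^3 + 24*sqrt(2)*p^3 + 24*sqrt(2)*p^2 + 64*p^2 + 64*p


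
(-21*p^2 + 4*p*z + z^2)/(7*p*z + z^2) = (-3*p + z)/z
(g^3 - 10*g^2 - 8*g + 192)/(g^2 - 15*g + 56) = (g^2 - 2*g - 24)/(g - 7)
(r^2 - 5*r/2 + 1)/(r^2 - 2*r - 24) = (-r^2 + 5*r/2 - 1)/(-r^2 + 2*r + 24)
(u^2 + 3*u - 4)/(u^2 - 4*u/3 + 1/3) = 3*(u + 4)/(3*u - 1)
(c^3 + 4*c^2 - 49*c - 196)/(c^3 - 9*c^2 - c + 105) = (c^2 + 11*c + 28)/(c^2 - 2*c - 15)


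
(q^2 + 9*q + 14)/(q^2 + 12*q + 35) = (q + 2)/(q + 5)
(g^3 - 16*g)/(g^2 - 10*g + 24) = g*(g + 4)/(g - 6)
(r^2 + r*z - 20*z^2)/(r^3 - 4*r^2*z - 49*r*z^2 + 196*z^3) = (-r - 5*z)/(-r^2 + 49*z^2)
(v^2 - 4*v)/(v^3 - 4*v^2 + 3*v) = (v - 4)/(v^2 - 4*v + 3)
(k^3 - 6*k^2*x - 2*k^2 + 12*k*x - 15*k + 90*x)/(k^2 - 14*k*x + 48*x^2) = (-k^2 + 2*k + 15)/(-k + 8*x)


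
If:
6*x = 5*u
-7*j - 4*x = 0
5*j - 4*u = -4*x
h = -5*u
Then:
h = 0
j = 0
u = 0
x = 0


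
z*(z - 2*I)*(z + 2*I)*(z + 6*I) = z^4 + 6*I*z^3 + 4*z^2 + 24*I*z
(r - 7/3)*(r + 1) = r^2 - 4*r/3 - 7/3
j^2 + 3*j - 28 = (j - 4)*(j + 7)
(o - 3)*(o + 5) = o^2 + 2*o - 15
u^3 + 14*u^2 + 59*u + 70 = (u + 2)*(u + 5)*(u + 7)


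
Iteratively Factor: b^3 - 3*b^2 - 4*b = (b)*(b^2 - 3*b - 4) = b*(b + 1)*(b - 4)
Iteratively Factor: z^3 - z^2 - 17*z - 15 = (z + 3)*(z^2 - 4*z - 5) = (z - 5)*(z + 3)*(z + 1)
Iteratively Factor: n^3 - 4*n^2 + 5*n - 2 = (n - 1)*(n^2 - 3*n + 2) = (n - 1)^2*(n - 2)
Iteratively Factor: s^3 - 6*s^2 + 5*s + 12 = (s + 1)*(s^2 - 7*s + 12) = (s - 4)*(s + 1)*(s - 3)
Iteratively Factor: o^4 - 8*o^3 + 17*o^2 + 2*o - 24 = (o - 4)*(o^3 - 4*o^2 + o + 6) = (o - 4)*(o - 3)*(o^2 - o - 2) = (o - 4)*(o - 3)*(o + 1)*(o - 2)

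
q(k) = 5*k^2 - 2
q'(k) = 10*k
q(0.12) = -1.93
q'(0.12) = 1.20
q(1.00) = 3.00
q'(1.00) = 10.00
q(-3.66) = 64.98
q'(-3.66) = -36.60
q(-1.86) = 15.30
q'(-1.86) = -18.60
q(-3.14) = 47.30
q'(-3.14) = -31.40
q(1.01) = 3.10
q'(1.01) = 10.10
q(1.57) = 10.32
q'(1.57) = 15.70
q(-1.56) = 10.17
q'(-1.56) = -15.60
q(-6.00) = 178.00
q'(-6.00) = -60.00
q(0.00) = -2.00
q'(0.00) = 0.00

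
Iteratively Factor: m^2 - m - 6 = (m - 3)*(m + 2)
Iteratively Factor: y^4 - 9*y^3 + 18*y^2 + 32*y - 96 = (y - 3)*(y^3 - 6*y^2 + 32) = (y - 4)*(y - 3)*(y^2 - 2*y - 8) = (y - 4)^2*(y - 3)*(y + 2)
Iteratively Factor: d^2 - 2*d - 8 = (d + 2)*(d - 4)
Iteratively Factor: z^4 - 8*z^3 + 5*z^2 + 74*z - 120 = (z - 2)*(z^3 - 6*z^2 - 7*z + 60) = (z - 4)*(z - 2)*(z^2 - 2*z - 15) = (z - 4)*(z - 2)*(z + 3)*(z - 5)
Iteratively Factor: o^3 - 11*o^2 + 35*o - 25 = (o - 5)*(o^2 - 6*o + 5) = (o - 5)^2*(o - 1)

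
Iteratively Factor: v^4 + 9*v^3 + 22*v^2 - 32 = (v + 2)*(v^3 + 7*v^2 + 8*v - 16) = (v + 2)*(v + 4)*(v^2 + 3*v - 4) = (v - 1)*(v + 2)*(v + 4)*(v + 4)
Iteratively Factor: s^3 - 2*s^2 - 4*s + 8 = (s - 2)*(s^2 - 4) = (s - 2)^2*(s + 2)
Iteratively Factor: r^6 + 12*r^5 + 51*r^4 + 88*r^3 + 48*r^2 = (r)*(r^5 + 12*r^4 + 51*r^3 + 88*r^2 + 48*r) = r^2*(r^4 + 12*r^3 + 51*r^2 + 88*r + 48) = r^2*(r + 4)*(r^3 + 8*r^2 + 19*r + 12) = r^2*(r + 4)^2*(r^2 + 4*r + 3) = r^2*(r + 3)*(r + 4)^2*(r + 1)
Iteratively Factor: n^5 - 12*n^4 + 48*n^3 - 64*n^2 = (n - 4)*(n^4 - 8*n^3 + 16*n^2) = n*(n - 4)*(n^3 - 8*n^2 + 16*n) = n^2*(n - 4)*(n^2 - 8*n + 16) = n^2*(n - 4)^2*(n - 4)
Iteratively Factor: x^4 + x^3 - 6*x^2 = (x - 2)*(x^3 + 3*x^2) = x*(x - 2)*(x^2 + 3*x) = x^2*(x - 2)*(x + 3)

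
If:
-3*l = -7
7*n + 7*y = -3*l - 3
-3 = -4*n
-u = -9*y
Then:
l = 7/3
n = 3/4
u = -549/28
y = -61/28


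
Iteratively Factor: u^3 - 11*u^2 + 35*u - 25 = (u - 5)*(u^2 - 6*u + 5) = (u - 5)*(u - 1)*(u - 5)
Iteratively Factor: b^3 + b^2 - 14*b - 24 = (b - 4)*(b^2 + 5*b + 6) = (b - 4)*(b + 3)*(b + 2)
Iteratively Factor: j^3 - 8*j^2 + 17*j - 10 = (j - 5)*(j^2 - 3*j + 2) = (j - 5)*(j - 2)*(j - 1)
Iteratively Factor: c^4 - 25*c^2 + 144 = (c - 4)*(c^3 + 4*c^2 - 9*c - 36) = (c - 4)*(c - 3)*(c^2 + 7*c + 12) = (c - 4)*(c - 3)*(c + 4)*(c + 3)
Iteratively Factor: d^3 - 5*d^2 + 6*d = (d - 2)*(d^2 - 3*d) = (d - 3)*(d - 2)*(d)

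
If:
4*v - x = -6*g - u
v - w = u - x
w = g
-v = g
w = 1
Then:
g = 1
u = x - 2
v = -1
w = 1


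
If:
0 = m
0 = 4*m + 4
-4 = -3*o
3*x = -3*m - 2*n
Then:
No Solution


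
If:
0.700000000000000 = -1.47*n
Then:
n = -0.48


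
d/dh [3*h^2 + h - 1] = 6*h + 1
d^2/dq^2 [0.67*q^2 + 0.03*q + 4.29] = 1.34000000000000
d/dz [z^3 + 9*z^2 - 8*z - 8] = 3*z^2 + 18*z - 8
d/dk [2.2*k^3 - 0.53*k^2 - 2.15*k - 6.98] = 6.6*k^2 - 1.06*k - 2.15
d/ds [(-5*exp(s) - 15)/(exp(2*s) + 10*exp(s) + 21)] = 5*exp(s)/(exp(2*s) + 14*exp(s) + 49)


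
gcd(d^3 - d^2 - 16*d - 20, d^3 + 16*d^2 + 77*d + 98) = d + 2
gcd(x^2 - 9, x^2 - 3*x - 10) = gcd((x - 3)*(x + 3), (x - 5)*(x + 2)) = 1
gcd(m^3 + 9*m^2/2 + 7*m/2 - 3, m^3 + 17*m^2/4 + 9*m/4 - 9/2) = m^2 + 5*m + 6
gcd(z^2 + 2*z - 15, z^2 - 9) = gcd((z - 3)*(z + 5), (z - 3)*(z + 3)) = z - 3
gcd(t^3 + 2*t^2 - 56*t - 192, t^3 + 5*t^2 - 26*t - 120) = t^2 + 10*t + 24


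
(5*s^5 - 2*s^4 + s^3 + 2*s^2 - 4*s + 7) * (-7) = -35*s^5 + 14*s^4 - 7*s^3 - 14*s^2 + 28*s - 49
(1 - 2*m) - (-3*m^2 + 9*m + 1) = 3*m^2 - 11*m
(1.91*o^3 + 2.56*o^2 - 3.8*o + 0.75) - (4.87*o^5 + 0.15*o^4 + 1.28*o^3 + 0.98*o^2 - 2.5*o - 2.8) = -4.87*o^5 - 0.15*o^4 + 0.63*o^3 + 1.58*o^2 - 1.3*o + 3.55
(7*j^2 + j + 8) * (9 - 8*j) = -56*j^3 + 55*j^2 - 55*j + 72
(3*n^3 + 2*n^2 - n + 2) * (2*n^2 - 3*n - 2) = 6*n^5 - 5*n^4 - 14*n^3 + 3*n^2 - 4*n - 4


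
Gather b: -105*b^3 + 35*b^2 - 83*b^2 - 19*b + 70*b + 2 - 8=-105*b^3 - 48*b^2 + 51*b - 6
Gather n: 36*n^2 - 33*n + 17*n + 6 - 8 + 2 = 36*n^2 - 16*n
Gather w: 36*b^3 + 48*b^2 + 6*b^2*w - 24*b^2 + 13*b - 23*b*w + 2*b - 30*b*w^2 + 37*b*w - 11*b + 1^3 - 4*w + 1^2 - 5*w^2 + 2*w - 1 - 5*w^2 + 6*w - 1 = 36*b^3 + 24*b^2 + 4*b + w^2*(-30*b - 10) + w*(6*b^2 + 14*b + 4)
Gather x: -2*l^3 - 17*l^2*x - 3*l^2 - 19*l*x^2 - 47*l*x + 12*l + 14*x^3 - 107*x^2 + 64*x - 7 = -2*l^3 - 3*l^2 + 12*l + 14*x^3 + x^2*(-19*l - 107) + x*(-17*l^2 - 47*l + 64) - 7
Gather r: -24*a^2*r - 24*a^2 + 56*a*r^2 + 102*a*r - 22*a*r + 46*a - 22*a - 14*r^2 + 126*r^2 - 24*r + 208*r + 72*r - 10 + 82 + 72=-24*a^2 + 24*a + r^2*(56*a + 112) + r*(-24*a^2 + 80*a + 256) + 144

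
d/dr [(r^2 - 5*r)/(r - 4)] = (r^2 - 8*r + 20)/(r^2 - 8*r + 16)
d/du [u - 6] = 1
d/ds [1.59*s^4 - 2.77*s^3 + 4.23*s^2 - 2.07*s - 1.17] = 6.36*s^3 - 8.31*s^2 + 8.46*s - 2.07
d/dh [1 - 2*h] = -2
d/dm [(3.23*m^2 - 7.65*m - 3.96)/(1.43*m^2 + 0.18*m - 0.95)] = (11.5209*m^2 + 5.1886*m + 7.9803)/(2.0449*m^4 + 0.5148*m^3 - 2.6846*m^2 - 0.342*m + 0.9025)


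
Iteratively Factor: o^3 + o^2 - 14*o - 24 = (o + 2)*(o^2 - o - 12) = (o + 2)*(o + 3)*(o - 4)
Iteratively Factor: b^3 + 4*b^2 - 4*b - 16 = (b + 4)*(b^2 - 4) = (b - 2)*(b + 4)*(b + 2)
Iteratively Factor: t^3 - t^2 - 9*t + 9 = (t - 3)*(t^2 + 2*t - 3) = (t - 3)*(t - 1)*(t + 3)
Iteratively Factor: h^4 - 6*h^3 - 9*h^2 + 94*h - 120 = (h - 3)*(h^3 - 3*h^2 - 18*h + 40) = (h - 5)*(h - 3)*(h^2 + 2*h - 8) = (h - 5)*(h - 3)*(h - 2)*(h + 4)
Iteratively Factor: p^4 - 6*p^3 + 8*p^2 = (p - 4)*(p^3 - 2*p^2) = (p - 4)*(p - 2)*(p^2) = p*(p - 4)*(p - 2)*(p)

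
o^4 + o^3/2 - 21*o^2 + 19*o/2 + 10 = (o - 4)*(o - 1)*(o + 1/2)*(o + 5)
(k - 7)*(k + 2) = k^2 - 5*k - 14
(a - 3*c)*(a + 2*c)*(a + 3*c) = a^3 + 2*a^2*c - 9*a*c^2 - 18*c^3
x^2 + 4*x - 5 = (x - 1)*(x + 5)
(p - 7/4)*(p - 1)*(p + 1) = p^3 - 7*p^2/4 - p + 7/4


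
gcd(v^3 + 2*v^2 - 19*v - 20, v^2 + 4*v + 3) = v + 1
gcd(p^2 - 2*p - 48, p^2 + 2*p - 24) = p + 6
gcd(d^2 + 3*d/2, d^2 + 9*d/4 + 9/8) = d + 3/2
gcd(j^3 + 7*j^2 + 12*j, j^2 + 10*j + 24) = j + 4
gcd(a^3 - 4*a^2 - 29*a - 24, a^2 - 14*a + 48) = a - 8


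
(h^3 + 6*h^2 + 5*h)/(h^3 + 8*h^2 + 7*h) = (h + 5)/(h + 7)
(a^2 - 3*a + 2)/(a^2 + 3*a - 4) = (a - 2)/(a + 4)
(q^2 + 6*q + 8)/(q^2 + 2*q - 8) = (q + 2)/(q - 2)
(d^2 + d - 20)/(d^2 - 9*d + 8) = (d^2 + d - 20)/(d^2 - 9*d + 8)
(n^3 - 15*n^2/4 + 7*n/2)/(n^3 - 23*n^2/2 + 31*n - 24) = n*(4*n - 7)/(2*(2*n^2 - 19*n + 24))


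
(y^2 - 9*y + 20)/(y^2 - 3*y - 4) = (y - 5)/(y + 1)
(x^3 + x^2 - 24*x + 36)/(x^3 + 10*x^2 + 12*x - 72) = (x - 3)/(x + 6)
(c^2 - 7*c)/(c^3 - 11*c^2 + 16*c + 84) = c/(c^2 - 4*c - 12)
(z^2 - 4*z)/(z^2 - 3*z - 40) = z*(4 - z)/(-z^2 + 3*z + 40)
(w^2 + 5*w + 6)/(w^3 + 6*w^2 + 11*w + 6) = 1/(w + 1)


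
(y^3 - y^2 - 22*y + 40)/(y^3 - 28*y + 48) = (y + 5)/(y + 6)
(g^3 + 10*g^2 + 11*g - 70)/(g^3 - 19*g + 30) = (g + 7)/(g - 3)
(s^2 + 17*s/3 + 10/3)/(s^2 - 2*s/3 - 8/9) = 3*(s + 5)/(3*s - 4)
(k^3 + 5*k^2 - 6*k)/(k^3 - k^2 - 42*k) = (k - 1)/(k - 7)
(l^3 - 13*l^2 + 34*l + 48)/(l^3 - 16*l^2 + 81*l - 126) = (l^2 - 7*l - 8)/(l^2 - 10*l + 21)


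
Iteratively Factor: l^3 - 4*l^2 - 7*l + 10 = (l - 1)*(l^2 - 3*l - 10) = (l - 5)*(l - 1)*(l + 2)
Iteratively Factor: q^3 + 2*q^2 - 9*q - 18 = (q + 3)*(q^2 - q - 6) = (q - 3)*(q + 3)*(q + 2)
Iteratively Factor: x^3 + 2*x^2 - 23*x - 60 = (x + 3)*(x^2 - x - 20) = (x - 5)*(x + 3)*(x + 4)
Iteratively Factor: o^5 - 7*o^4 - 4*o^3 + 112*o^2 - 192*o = (o - 3)*(o^4 - 4*o^3 - 16*o^2 + 64*o) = (o - 4)*(o - 3)*(o^3 - 16*o) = (o - 4)^2*(o - 3)*(o^2 + 4*o) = (o - 4)^2*(o - 3)*(o + 4)*(o)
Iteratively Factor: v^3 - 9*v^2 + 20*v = (v)*(v^2 - 9*v + 20) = v*(v - 5)*(v - 4)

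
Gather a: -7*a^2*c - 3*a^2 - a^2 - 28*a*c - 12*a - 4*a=a^2*(-7*c - 4) + a*(-28*c - 16)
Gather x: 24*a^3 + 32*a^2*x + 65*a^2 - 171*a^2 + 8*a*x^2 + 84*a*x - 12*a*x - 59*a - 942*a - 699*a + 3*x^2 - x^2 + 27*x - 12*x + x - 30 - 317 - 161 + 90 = 24*a^3 - 106*a^2 - 1700*a + x^2*(8*a + 2) + x*(32*a^2 + 72*a + 16) - 418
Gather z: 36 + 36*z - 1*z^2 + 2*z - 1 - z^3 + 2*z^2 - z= -z^3 + z^2 + 37*z + 35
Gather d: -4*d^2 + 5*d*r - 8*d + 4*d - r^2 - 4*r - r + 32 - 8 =-4*d^2 + d*(5*r - 4) - r^2 - 5*r + 24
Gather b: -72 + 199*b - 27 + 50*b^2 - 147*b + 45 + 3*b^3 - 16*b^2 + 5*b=3*b^3 + 34*b^2 + 57*b - 54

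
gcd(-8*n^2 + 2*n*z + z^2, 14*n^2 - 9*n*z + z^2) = -2*n + z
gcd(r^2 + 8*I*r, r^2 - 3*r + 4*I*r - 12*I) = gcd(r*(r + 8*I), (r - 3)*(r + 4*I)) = 1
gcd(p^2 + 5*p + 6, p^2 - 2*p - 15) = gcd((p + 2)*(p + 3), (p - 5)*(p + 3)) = p + 3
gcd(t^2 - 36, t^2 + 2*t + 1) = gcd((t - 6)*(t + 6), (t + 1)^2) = 1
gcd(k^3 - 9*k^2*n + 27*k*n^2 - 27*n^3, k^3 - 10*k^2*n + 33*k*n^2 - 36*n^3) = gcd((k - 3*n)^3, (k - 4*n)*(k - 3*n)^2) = k^2 - 6*k*n + 9*n^2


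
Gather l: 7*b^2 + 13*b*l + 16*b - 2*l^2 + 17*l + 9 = 7*b^2 + 16*b - 2*l^2 + l*(13*b + 17) + 9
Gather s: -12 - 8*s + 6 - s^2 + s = -s^2 - 7*s - 6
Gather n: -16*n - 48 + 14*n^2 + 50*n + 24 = 14*n^2 + 34*n - 24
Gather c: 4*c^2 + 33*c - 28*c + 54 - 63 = 4*c^2 + 5*c - 9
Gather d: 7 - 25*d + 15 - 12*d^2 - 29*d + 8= -12*d^2 - 54*d + 30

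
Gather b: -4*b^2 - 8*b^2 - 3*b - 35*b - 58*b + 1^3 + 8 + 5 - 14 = -12*b^2 - 96*b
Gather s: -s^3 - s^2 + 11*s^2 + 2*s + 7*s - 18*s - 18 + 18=-s^3 + 10*s^2 - 9*s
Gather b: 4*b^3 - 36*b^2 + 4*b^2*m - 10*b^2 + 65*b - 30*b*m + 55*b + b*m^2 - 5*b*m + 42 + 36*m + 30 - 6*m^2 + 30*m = 4*b^3 + b^2*(4*m - 46) + b*(m^2 - 35*m + 120) - 6*m^2 + 66*m + 72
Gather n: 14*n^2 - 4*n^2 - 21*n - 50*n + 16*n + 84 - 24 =10*n^2 - 55*n + 60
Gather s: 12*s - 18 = 12*s - 18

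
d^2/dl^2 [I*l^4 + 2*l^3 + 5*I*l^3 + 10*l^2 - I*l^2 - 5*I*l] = 12*I*l^2 + l*(12 + 30*I) + 20 - 2*I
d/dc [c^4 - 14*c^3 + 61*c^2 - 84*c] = 4*c^3 - 42*c^2 + 122*c - 84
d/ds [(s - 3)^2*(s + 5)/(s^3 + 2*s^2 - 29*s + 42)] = (3*s^2 + 2*s + 47)/(s^4 + 10*s^3 - 3*s^2 - 140*s + 196)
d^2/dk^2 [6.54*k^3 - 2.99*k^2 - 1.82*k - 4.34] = 39.24*k - 5.98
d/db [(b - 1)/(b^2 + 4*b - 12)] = (b^2 + 4*b - 2*(b - 1)*(b + 2) - 12)/(b^2 + 4*b - 12)^2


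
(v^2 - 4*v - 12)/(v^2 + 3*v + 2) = (v - 6)/(v + 1)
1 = 1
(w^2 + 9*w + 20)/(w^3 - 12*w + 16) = (w + 5)/(w^2 - 4*w + 4)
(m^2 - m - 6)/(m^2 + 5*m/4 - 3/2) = 4*(m - 3)/(4*m - 3)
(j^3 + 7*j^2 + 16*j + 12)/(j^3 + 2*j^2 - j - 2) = (j^2 + 5*j + 6)/(j^2 - 1)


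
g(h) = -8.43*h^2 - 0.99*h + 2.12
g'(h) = -16.86*h - 0.99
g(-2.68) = -55.77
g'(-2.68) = 44.19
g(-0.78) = -2.24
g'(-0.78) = 12.16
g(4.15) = -147.17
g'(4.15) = -70.96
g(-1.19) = -8.64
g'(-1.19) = 19.07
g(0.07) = 2.01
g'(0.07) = -2.17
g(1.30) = -13.41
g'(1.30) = -22.91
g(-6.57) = -355.26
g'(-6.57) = 109.78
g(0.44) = 0.05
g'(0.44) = -8.41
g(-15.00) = -1879.78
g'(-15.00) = 251.91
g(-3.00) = -70.78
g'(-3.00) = 49.59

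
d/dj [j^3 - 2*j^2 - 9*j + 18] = 3*j^2 - 4*j - 9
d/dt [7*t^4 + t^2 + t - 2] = 28*t^3 + 2*t + 1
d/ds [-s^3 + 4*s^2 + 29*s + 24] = -3*s^2 + 8*s + 29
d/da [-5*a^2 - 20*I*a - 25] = -10*a - 20*I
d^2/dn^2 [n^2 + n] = 2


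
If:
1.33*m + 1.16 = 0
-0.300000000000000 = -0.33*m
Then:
No Solution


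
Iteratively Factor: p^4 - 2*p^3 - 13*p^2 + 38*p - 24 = (p + 4)*(p^3 - 6*p^2 + 11*p - 6) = (p - 2)*(p + 4)*(p^2 - 4*p + 3) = (p - 3)*(p - 2)*(p + 4)*(p - 1)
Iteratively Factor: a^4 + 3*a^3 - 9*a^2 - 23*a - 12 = (a + 1)*(a^3 + 2*a^2 - 11*a - 12) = (a + 1)*(a + 4)*(a^2 - 2*a - 3) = (a - 3)*(a + 1)*(a + 4)*(a + 1)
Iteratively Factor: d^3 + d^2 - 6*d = (d + 3)*(d^2 - 2*d) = (d - 2)*(d + 3)*(d)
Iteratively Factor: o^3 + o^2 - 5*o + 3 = (o + 3)*(o^2 - 2*o + 1) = (o - 1)*(o + 3)*(o - 1)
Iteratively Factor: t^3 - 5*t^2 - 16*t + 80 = (t + 4)*(t^2 - 9*t + 20) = (t - 4)*(t + 4)*(t - 5)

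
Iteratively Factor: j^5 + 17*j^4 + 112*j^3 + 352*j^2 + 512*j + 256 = (j + 1)*(j^4 + 16*j^3 + 96*j^2 + 256*j + 256) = (j + 1)*(j + 4)*(j^3 + 12*j^2 + 48*j + 64) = (j + 1)*(j + 4)^2*(j^2 + 8*j + 16) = (j + 1)*(j + 4)^3*(j + 4)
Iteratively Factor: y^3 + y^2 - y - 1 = (y + 1)*(y^2 - 1) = (y - 1)*(y + 1)*(y + 1)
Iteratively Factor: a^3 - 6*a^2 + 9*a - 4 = (a - 1)*(a^2 - 5*a + 4) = (a - 1)^2*(a - 4)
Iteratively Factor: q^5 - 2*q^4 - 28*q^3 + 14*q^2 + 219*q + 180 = (q - 4)*(q^4 + 2*q^3 - 20*q^2 - 66*q - 45) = (q - 4)*(q + 3)*(q^3 - q^2 - 17*q - 15) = (q - 5)*(q - 4)*(q + 3)*(q^2 + 4*q + 3) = (q - 5)*(q - 4)*(q + 1)*(q + 3)*(q + 3)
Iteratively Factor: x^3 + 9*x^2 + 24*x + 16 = (x + 4)*(x^2 + 5*x + 4) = (x + 1)*(x + 4)*(x + 4)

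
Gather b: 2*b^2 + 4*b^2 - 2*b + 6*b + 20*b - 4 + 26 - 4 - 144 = 6*b^2 + 24*b - 126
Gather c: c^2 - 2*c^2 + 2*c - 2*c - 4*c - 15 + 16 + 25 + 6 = -c^2 - 4*c + 32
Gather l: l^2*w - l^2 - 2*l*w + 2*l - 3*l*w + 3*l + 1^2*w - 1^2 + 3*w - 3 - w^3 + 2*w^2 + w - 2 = l^2*(w - 1) + l*(5 - 5*w) - w^3 + 2*w^2 + 5*w - 6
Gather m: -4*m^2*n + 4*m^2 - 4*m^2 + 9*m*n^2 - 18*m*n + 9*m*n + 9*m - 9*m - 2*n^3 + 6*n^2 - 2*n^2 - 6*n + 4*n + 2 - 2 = -4*m^2*n + m*(9*n^2 - 9*n) - 2*n^3 + 4*n^2 - 2*n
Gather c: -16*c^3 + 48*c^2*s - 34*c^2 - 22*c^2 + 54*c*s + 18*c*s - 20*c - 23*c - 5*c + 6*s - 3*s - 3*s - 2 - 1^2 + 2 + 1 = -16*c^3 + c^2*(48*s - 56) + c*(72*s - 48)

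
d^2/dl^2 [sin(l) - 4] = -sin(l)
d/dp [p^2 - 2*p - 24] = 2*p - 2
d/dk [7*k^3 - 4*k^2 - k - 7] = 21*k^2 - 8*k - 1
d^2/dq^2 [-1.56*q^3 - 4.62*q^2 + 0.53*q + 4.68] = -9.36*q - 9.24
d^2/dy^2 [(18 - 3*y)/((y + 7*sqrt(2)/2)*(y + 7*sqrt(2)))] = 12*(-2*y^3 + 36*y^2 + 294*y + 378*sqrt(2)*y + 1029*sqrt(2) + 2058)/(4*y^6 + 126*sqrt(2)*y^5 + 3234*y^4 + 21609*sqrt(2)*y^3 + 158466*y^2 + 302526*sqrt(2)*y + 470596)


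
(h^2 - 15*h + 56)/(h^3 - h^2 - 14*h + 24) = (h^2 - 15*h + 56)/(h^3 - h^2 - 14*h + 24)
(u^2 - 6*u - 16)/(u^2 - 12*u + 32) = (u + 2)/(u - 4)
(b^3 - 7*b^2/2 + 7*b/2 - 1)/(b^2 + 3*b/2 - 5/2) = (2*b^2 - 5*b + 2)/(2*b + 5)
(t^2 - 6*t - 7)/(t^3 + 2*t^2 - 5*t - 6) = (t - 7)/(t^2 + t - 6)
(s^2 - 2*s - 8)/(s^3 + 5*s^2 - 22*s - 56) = 1/(s + 7)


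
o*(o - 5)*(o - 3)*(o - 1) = o^4 - 9*o^3 + 23*o^2 - 15*o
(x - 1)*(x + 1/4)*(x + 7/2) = x^3 + 11*x^2/4 - 23*x/8 - 7/8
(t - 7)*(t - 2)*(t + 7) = t^3 - 2*t^2 - 49*t + 98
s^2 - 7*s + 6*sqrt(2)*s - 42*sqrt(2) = (s - 7)*(s + 6*sqrt(2))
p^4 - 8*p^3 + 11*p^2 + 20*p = p*(p - 5)*(p - 4)*(p + 1)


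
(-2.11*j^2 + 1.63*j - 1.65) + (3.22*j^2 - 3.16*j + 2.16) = 1.11*j^2 - 1.53*j + 0.51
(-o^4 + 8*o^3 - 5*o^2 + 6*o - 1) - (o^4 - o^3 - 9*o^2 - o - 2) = -2*o^4 + 9*o^3 + 4*o^2 + 7*o + 1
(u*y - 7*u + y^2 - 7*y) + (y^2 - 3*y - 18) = u*y - 7*u + 2*y^2 - 10*y - 18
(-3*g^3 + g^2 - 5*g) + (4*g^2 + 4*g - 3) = -3*g^3 + 5*g^2 - g - 3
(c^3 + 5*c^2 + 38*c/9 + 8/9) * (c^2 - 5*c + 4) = c^5 - 151*c^3/9 - 2*c^2/9 + 112*c/9 + 32/9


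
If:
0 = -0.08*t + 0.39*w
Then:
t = 4.875*w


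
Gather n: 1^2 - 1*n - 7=-n - 6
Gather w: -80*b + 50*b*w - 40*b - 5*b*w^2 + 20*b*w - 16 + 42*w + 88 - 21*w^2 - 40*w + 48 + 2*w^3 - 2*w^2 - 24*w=-120*b + 2*w^3 + w^2*(-5*b - 23) + w*(70*b - 22) + 120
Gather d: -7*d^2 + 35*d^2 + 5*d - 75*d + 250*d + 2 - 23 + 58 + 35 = 28*d^2 + 180*d + 72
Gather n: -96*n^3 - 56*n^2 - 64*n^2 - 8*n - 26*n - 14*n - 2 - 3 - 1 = -96*n^3 - 120*n^2 - 48*n - 6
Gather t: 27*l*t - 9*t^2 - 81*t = -9*t^2 + t*(27*l - 81)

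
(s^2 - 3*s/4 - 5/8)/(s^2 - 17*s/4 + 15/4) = (s + 1/2)/(s - 3)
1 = 1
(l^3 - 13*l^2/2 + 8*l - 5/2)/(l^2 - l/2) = l - 6 + 5/l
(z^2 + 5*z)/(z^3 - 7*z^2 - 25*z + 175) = z/(z^2 - 12*z + 35)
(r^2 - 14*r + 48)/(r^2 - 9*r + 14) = (r^2 - 14*r + 48)/(r^2 - 9*r + 14)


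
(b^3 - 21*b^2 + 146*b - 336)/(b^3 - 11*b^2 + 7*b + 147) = (b^2 - 14*b + 48)/(b^2 - 4*b - 21)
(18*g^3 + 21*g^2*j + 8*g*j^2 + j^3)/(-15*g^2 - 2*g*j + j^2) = (-6*g^2 - 5*g*j - j^2)/(5*g - j)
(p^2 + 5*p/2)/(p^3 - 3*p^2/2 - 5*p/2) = (2*p + 5)/(2*p^2 - 3*p - 5)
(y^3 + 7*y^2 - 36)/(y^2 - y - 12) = (y^2 + 4*y - 12)/(y - 4)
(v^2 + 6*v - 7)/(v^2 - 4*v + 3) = (v + 7)/(v - 3)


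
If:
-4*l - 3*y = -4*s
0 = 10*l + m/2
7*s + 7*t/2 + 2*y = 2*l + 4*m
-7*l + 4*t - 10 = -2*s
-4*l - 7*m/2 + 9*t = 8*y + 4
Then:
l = -670/4721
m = 13400/4721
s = 1676/4721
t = 9792/4721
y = 3128/4721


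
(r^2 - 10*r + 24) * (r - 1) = r^3 - 11*r^2 + 34*r - 24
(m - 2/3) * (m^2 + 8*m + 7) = m^3 + 22*m^2/3 + 5*m/3 - 14/3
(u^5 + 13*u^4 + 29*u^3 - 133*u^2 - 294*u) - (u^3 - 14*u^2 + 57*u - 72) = u^5 + 13*u^4 + 28*u^3 - 119*u^2 - 351*u + 72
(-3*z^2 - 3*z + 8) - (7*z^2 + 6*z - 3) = -10*z^2 - 9*z + 11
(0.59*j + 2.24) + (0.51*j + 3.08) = 1.1*j + 5.32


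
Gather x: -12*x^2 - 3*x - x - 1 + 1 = -12*x^2 - 4*x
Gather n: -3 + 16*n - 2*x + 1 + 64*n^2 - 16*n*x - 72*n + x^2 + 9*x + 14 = 64*n^2 + n*(-16*x - 56) + x^2 + 7*x + 12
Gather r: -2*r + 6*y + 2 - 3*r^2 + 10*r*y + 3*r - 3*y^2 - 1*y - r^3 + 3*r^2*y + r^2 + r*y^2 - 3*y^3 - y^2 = -r^3 + r^2*(3*y - 2) + r*(y^2 + 10*y + 1) - 3*y^3 - 4*y^2 + 5*y + 2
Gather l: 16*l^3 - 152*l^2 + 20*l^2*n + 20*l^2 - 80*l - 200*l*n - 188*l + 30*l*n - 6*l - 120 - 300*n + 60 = 16*l^3 + l^2*(20*n - 132) + l*(-170*n - 274) - 300*n - 60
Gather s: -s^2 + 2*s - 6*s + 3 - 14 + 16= -s^2 - 4*s + 5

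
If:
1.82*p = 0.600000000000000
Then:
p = 0.33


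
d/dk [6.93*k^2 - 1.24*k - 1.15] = 13.86*k - 1.24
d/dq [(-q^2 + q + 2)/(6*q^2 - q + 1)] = (-5*q^2 - 26*q + 3)/(36*q^4 - 12*q^3 + 13*q^2 - 2*q + 1)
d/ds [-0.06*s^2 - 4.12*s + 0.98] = -0.12*s - 4.12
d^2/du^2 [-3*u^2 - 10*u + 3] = -6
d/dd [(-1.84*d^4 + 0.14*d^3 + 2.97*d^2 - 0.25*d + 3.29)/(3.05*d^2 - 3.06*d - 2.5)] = (-11.224*d^5 + 17.3182*d^4 + 17.5432*d^3 - 9.3757*d^2 - 34.919*d + 10.6924)/(9.3025*d^4 - 18.666*d^3 - 5.8864*d^2 + 15.3*d + 6.25)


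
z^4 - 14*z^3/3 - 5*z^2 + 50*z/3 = z*(z - 5)*(z - 5/3)*(z + 2)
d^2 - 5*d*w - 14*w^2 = (d - 7*w)*(d + 2*w)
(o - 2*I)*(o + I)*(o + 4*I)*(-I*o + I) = -I*o^4 + 3*o^3 + I*o^3 - 3*o^2 - 6*I*o^2 + 8*o + 6*I*o - 8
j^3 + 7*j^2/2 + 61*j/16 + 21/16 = (j + 3/4)*(j + 1)*(j + 7/4)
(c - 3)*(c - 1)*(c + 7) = c^3 + 3*c^2 - 25*c + 21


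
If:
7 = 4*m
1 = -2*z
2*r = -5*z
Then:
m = 7/4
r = 5/4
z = -1/2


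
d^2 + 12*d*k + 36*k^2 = (d + 6*k)^2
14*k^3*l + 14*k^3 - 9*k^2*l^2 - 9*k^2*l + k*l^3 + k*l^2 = (-7*k + l)*(-2*k + l)*(k*l + k)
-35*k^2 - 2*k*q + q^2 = (-7*k + q)*(5*k + q)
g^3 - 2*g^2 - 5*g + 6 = (g - 3)*(g - 1)*(g + 2)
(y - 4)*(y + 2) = y^2 - 2*y - 8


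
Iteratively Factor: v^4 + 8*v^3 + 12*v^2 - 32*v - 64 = (v - 2)*(v^3 + 10*v^2 + 32*v + 32) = (v - 2)*(v + 4)*(v^2 + 6*v + 8) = (v - 2)*(v + 2)*(v + 4)*(v + 4)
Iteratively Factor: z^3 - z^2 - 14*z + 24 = (z + 4)*(z^2 - 5*z + 6) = (z - 3)*(z + 4)*(z - 2)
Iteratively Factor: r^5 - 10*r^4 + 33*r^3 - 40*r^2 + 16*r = (r - 4)*(r^4 - 6*r^3 + 9*r^2 - 4*r) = (r - 4)*(r - 1)*(r^3 - 5*r^2 + 4*r) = r*(r - 4)*(r - 1)*(r^2 - 5*r + 4) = r*(r - 4)*(r - 1)^2*(r - 4)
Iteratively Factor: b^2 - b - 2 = (b + 1)*(b - 2)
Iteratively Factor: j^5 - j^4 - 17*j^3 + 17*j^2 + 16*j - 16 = (j + 4)*(j^4 - 5*j^3 + 3*j^2 + 5*j - 4) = (j + 1)*(j + 4)*(j^3 - 6*j^2 + 9*j - 4) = (j - 4)*(j + 1)*(j + 4)*(j^2 - 2*j + 1) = (j - 4)*(j - 1)*(j + 1)*(j + 4)*(j - 1)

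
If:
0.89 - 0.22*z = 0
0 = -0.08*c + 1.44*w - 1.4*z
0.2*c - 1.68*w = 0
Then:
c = 61.95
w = 7.37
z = 4.05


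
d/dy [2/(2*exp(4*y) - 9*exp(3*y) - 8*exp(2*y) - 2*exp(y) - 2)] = (-16*exp(3*y) + 54*exp(2*y) + 32*exp(y) + 4)*exp(y)/(-2*exp(4*y) + 9*exp(3*y) + 8*exp(2*y) + 2*exp(y) + 2)^2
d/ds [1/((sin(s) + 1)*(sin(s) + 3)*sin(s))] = (-8*sin(s) + 3*cos(s)^2 - 6)*cos(s)/((sin(s) + 1)^2*(sin(s) + 3)^2*sin(s)^2)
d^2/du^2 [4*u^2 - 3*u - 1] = 8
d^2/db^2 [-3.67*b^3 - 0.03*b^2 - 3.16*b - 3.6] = -22.02*b - 0.06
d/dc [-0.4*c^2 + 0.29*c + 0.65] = 0.29 - 0.8*c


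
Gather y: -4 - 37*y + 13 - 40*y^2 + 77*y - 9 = -40*y^2 + 40*y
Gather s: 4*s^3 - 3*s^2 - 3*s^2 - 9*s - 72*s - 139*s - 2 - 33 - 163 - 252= 4*s^3 - 6*s^2 - 220*s - 450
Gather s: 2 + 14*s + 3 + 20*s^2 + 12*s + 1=20*s^2 + 26*s + 6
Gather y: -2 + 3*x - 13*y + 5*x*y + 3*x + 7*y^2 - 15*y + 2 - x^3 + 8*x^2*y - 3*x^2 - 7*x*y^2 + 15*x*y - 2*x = -x^3 - 3*x^2 + 4*x + y^2*(7 - 7*x) + y*(8*x^2 + 20*x - 28)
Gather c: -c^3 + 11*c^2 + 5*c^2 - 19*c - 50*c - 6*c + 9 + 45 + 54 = -c^3 + 16*c^2 - 75*c + 108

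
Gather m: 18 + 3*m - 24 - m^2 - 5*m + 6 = -m^2 - 2*m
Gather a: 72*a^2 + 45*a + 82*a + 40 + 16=72*a^2 + 127*a + 56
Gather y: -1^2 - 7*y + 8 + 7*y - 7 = 0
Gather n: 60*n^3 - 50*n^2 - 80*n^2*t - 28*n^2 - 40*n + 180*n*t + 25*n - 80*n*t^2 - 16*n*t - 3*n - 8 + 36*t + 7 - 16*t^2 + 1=60*n^3 + n^2*(-80*t - 78) + n*(-80*t^2 + 164*t - 18) - 16*t^2 + 36*t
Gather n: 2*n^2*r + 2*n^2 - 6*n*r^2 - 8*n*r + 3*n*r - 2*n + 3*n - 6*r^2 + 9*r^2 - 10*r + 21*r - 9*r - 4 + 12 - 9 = n^2*(2*r + 2) + n*(-6*r^2 - 5*r + 1) + 3*r^2 + 2*r - 1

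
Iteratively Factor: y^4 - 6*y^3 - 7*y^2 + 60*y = (y - 5)*(y^3 - y^2 - 12*y) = (y - 5)*(y + 3)*(y^2 - 4*y) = y*(y - 5)*(y + 3)*(y - 4)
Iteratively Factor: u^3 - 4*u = (u + 2)*(u^2 - 2*u) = u*(u + 2)*(u - 2)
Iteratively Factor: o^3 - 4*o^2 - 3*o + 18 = (o - 3)*(o^2 - o - 6) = (o - 3)*(o + 2)*(o - 3)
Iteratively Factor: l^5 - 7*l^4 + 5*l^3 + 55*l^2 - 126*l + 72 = (l - 2)*(l^4 - 5*l^3 - 5*l^2 + 45*l - 36) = (l - 3)*(l - 2)*(l^3 - 2*l^2 - 11*l + 12) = (l - 4)*(l - 3)*(l - 2)*(l^2 + 2*l - 3) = (l - 4)*(l - 3)*(l - 2)*(l + 3)*(l - 1)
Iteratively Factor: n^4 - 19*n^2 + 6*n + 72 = (n + 2)*(n^3 - 2*n^2 - 15*n + 36) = (n - 3)*(n + 2)*(n^2 + n - 12) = (n - 3)*(n + 2)*(n + 4)*(n - 3)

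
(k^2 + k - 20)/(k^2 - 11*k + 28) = (k + 5)/(k - 7)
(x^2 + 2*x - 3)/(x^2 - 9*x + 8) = (x + 3)/(x - 8)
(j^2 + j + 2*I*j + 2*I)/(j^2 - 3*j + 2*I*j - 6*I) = (j + 1)/(j - 3)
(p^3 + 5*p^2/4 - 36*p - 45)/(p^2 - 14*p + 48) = (4*p^2 + 29*p + 30)/(4*(p - 8))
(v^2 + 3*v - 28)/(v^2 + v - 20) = (v + 7)/(v + 5)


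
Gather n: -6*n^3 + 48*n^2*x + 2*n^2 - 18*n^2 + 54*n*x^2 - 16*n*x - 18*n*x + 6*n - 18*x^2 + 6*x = -6*n^3 + n^2*(48*x - 16) + n*(54*x^2 - 34*x + 6) - 18*x^2 + 6*x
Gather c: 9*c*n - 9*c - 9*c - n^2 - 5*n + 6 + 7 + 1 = c*(9*n - 18) - n^2 - 5*n + 14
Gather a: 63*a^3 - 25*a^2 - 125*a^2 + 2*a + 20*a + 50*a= 63*a^3 - 150*a^2 + 72*a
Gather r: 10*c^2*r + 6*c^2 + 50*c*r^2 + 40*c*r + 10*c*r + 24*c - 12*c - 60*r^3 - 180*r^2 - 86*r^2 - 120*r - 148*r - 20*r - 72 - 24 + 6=6*c^2 + 12*c - 60*r^3 + r^2*(50*c - 266) + r*(10*c^2 + 50*c - 288) - 90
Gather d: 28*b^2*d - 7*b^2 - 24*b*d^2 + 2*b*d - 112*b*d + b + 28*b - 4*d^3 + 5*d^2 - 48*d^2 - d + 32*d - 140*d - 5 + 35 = -7*b^2 + 29*b - 4*d^3 + d^2*(-24*b - 43) + d*(28*b^2 - 110*b - 109) + 30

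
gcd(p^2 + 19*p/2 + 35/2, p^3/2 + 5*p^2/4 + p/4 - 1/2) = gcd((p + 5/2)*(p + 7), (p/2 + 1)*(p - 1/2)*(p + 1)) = 1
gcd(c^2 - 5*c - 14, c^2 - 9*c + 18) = 1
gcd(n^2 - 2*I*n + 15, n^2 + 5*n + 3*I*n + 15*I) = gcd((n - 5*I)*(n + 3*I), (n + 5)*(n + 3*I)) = n + 3*I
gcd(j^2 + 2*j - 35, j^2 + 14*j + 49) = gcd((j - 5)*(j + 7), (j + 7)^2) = j + 7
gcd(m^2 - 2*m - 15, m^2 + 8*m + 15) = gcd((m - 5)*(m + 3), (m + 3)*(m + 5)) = m + 3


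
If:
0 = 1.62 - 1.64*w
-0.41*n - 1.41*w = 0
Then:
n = -3.40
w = 0.99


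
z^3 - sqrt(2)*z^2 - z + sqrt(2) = (z - 1)*(z + 1)*(z - sqrt(2))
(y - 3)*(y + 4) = y^2 + y - 12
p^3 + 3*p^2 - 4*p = p*(p - 1)*(p + 4)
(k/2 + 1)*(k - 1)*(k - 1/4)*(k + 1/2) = k^4/2 + 5*k^3/8 - 15*k^2/16 - 5*k/16 + 1/8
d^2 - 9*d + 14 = (d - 7)*(d - 2)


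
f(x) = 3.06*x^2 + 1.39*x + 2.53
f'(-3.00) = -16.97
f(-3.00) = 25.90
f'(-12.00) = -72.05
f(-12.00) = 426.49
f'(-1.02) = -4.85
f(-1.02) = 4.30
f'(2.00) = 13.63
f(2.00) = 17.55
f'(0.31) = 3.29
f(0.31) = 3.25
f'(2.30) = 15.47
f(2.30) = 21.91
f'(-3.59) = -20.58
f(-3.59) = 36.98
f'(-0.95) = -4.42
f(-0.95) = 3.97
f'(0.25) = 2.92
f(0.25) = 3.07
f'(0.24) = 2.86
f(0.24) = 3.04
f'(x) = 6.12*x + 1.39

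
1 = 1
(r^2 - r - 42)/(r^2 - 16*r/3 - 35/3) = 3*(r + 6)/(3*r + 5)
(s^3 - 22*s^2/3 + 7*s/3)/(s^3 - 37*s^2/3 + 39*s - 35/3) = s/(s - 5)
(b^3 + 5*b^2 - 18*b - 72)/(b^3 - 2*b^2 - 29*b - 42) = (b^2 + 2*b - 24)/(b^2 - 5*b - 14)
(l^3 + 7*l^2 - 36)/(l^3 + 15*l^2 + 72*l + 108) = (l - 2)/(l + 6)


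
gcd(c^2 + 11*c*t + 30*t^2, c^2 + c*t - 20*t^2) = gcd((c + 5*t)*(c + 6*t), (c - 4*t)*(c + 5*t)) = c + 5*t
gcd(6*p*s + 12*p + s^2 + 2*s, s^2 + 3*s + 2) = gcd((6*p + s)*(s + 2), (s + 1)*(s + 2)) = s + 2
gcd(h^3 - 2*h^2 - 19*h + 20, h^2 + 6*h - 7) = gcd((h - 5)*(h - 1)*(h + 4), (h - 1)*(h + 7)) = h - 1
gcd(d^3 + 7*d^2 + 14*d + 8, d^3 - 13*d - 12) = d + 1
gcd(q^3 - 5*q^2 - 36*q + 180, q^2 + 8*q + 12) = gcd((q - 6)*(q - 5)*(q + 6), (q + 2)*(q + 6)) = q + 6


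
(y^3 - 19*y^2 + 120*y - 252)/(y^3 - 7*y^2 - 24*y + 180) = (y - 7)/(y + 5)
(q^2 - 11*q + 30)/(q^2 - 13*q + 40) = (q - 6)/(q - 8)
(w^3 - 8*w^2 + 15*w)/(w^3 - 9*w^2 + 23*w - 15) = w/(w - 1)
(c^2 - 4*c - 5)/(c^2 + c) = (c - 5)/c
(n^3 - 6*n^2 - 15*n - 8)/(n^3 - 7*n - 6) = (n^2 - 7*n - 8)/(n^2 - n - 6)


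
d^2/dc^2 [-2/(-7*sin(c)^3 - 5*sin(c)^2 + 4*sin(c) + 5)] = 2*(-441*sin(c)^6 - 385*sin(c)^5 + 544*sin(c)^4 + 305*sin(c)^3 - 134*sin(c)^2 + 110*sin(c) + 82)/(7*sin(c)^3 + 5*sin(c)^2 - 4*sin(c) - 5)^3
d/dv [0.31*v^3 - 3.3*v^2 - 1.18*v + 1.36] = 0.93*v^2 - 6.6*v - 1.18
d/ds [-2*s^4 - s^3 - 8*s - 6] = -8*s^3 - 3*s^2 - 8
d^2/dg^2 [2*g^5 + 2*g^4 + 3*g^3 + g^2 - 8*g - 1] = 40*g^3 + 24*g^2 + 18*g + 2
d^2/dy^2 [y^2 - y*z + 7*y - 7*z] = 2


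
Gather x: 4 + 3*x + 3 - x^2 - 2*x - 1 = -x^2 + x + 6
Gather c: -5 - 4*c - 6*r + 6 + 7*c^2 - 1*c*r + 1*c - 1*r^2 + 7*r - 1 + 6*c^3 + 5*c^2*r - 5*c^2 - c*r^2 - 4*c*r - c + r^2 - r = 6*c^3 + c^2*(5*r + 2) + c*(-r^2 - 5*r - 4)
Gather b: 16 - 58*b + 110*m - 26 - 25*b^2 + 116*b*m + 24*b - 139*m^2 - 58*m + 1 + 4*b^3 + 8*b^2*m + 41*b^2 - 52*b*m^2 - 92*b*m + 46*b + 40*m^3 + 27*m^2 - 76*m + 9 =4*b^3 + b^2*(8*m + 16) + b*(-52*m^2 + 24*m + 12) + 40*m^3 - 112*m^2 - 24*m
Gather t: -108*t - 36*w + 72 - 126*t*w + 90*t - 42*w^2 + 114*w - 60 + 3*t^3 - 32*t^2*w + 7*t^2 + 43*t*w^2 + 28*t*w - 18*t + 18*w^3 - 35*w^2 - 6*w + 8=3*t^3 + t^2*(7 - 32*w) + t*(43*w^2 - 98*w - 36) + 18*w^3 - 77*w^2 + 72*w + 20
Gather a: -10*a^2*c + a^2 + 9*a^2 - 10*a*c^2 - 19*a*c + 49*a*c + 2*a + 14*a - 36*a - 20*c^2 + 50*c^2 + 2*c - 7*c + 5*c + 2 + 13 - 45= a^2*(10 - 10*c) + a*(-10*c^2 + 30*c - 20) + 30*c^2 - 30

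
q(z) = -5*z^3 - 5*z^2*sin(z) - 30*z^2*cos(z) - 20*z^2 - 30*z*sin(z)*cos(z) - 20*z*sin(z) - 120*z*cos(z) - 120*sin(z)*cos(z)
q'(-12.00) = 108.47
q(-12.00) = 3180.82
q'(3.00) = 30.35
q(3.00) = 323.22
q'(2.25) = 387.78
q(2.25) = 143.74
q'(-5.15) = 31.55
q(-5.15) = 63.63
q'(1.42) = 221.61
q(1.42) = -151.53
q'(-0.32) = -142.03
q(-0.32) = 62.76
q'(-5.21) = 40.18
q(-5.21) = 61.48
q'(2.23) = 391.42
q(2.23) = 135.95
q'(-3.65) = -149.29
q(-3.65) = -49.22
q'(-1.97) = 156.09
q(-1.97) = -126.26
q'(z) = 30*z^2*sin(z) - 5*z^2*cos(z) - 15*z^2 + 30*z*sin(z)^2 + 110*z*sin(z) - 30*z*cos(z)^2 - 80*z*cos(z) - 40*z + 120*sin(z)^2 - 30*sin(z)*cos(z) - 20*sin(z) - 120*cos(z)^2 - 120*cos(z)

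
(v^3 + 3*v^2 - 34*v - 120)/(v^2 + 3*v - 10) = (v^2 - 2*v - 24)/(v - 2)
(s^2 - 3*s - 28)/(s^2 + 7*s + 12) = (s - 7)/(s + 3)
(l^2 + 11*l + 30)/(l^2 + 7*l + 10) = (l + 6)/(l + 2)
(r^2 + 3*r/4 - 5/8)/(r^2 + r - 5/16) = 2*(2*r - 1)/(4*r - 1)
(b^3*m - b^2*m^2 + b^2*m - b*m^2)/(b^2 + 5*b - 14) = b*m*(b^2 - b*m + b - m)/(b^2 + 5*b - 14)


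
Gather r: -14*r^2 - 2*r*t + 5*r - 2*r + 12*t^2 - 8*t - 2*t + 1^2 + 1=-14*r^2 + r*(3 - 2*t) + 12*t^2 - 10*t + 2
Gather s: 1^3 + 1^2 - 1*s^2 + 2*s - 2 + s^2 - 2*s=0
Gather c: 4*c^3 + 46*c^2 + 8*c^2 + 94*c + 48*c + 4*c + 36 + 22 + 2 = 4*c^3 + 54*c^2 + 146*c + 60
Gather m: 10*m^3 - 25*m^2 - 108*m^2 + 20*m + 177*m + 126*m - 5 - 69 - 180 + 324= 10*m^3 - 133*m^2 + 323*m + 70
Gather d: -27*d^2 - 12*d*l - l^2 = -27*d^2 - 12*d*l - l^2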